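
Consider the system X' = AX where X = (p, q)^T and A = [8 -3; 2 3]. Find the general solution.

Coefficient matrix A = [[8, -3], [2, 3]].
Characteristic polynomial det(A - λI) = λ^2 - 11λ + 30 = 0.
Eigenvalues λ = 6, 5.
For λ=6: (A-λI) row 1 is [2, -3], so an eigenvector is (3, 2).
For λ=5: (A-λI) row 1 is [3, -3], so an eigenvector is (-1, -1).
General solution: K_1e^(6t)(3,2) + K_2e^(5t)(-1,-1).

p(t) = 3K_1e^(6t) - K_2e^(5t), q(t) = 2K_1e^(6t) - K_2e^(5t)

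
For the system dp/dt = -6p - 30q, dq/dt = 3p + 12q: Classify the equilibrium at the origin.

A = [[-6,-30],[3,12]]; det(A-λI) = λ^2 - 6λ + 18.
λ = 3 ± 3i: positive real part.

unstable spiral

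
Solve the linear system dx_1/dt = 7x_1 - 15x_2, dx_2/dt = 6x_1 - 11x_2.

Coefficient matrix A = [[7, -15], [6, -11]].
Characteristic polynomial det(A - λI) = λ^2 + 4λ + 13 = 0.
Eigenvalues λ = -2 ± 3i (complex conjugate pair).
For λ=-2+3i: an eigenvector is (-1,-1) - i(2,1) = (-1 - 2i, -1 - i).
A real fundamental pair from Re and Im of e^((-2+3i)t)v: X_1 = e^(-2t)(cos(3t)·(-1,-1) + sin(3t)·(2,1)), X_2 = e^(-2t)(sin(3t)·(-1,-1) - cos(3t)·(2,1)).
General solution: c_1X_1 + c_2X_2.

x_1(t) = 2c_1e^(-2t)sin(3t) - c_1e^(-2t)cos(3t) - c_2e^(-2t)sin(3t) - 2c_2e^(-2t)cos(3t), x_2(t) = c_1e^(-2t)sin(3t) - c_1e^(-2t)cos(3t) - c_2e^(-2t)sin(3t) - c_2e^(-2t)cos(3t)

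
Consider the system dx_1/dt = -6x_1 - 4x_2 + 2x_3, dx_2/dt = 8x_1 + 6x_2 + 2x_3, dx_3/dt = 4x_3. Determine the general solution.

x_1(t) = -C_1e^(2t) - C_2e^(-2t) - C_3e^(4t), x_2(t) = 2C_1e^(2t) + C_2e^(-2t) + 3C_3e^(4t), x_3(t) = C_3e^(4t)

Coefficient matrix A = [[-6, -4, 2], [8, 6, 2], [0, 0, 4]].
det(A - λI) = 0 gives eigenvalues λ = 2, -2, 4.
For λ=2: eigenvector (-1,2,0).
For λ=-2: eigenvector (-1,1,0).
For λ=4: eigenvector (-1,3,1).
General solution: C_1e^(2t)(-1,2,0) + C_2e^(-2t)(-1,1,0) + C_3e^(4t)(-1,3,1).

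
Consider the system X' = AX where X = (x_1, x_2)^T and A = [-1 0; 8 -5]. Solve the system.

x_1(t) = -c_1e^(-t), x_2(t) = -2c_1e^(-t) - c_2e^(-5t)

Coefficient matrix A = [[-1, 0], [8, -5]].
Characteristic polynomial det(A - λI) = λ^2 + 6λ + 5 = 0.
Eigenvalues λ = -1, -5.
For λ=-1: (A-λI) row 2 is [8, -4], so an eigenvector is (-1, -2).
For λ=-5: (A-λI) row 1 is [4, 0], so an eigenvector is (0, -1).
General solution: c_1e^(-t)(-1,-2) + c_2e^(-5t)(0,-1).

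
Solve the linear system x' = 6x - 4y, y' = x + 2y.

x(t) = -2c_1e^(4t) - 2c_2te^(4t) + c_2e^(4t), y(t) = -c_1e^(4t) - c_2te^(4t) + c_2e^(4t)

Coefficient matrix A = [[6, -4], [1, 2]].
Characteristic polynomial det(A - λI) = λ^2 - 8λ + 16 = 0.
Single eigenvalue λ = 4 with algebraic multiplicity 2.
Eigenvector v = (-2,-1); generalized eigenvector w with (A-λI)w=v is (1,1).
General solution: e^(4t)[c_1·v + c_2·(t·v + w)].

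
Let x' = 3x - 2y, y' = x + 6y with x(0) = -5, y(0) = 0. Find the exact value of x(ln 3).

A = [[3,-2],[1,6]]; eigenvalues λ = 4, 5.
Eigenvectors: (2,-1) for λ=4, (1,-1) for λ=5.
From the initial condition, c_1 = -5, c_2 = 5.
x(ln 3) = (-5)(3^4)(2) + (5)(3^5)(1) = 405.

405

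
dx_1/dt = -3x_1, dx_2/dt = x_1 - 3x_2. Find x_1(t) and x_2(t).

x_1(t) = C_2e^(-3t), x_2(t) = C_1e^(-3t) + C_2te^(-3t) - C_2e^(-3t)

Coefficient matrix A = [[-3, 0], [1, -3]].
Characteristic polynomial det(A - λI) = λ^2 + 6λ + 9 = 0.
Single eigenvalue λ = -3 with algebraic multiplicity 2.
Eigenvector v = (0,1); generalized eigenvector w with (A-λI)w=v is (1,-1).
General solution: e^(-3t)[C_1·v + C_2·(t·v + w)].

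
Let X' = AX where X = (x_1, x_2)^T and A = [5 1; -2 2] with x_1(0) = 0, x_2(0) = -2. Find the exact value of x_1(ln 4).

A = [[5,1],[-2,2]]; eigenvalues λ = 4, 3.
Eigenvectors: (-1,1) for λ=4, (-1,2) for λ=3.
From the initial condition, c_1 = 2, c_2 = -2.
x_1(ln 4) = (2)(4^4)(-1) + (-2)(4^3)(-1) = -384.

-384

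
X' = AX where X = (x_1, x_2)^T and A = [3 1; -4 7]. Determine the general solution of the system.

Coefficient matrix A = [[3, 1], [-4, 7]].
Characteristic polynomial det(A - λI) = λ^2 - 10λ + 25 = 0.
Single eigenvalue λ = 5 with algebraic multiplicity 2.
Eigenvector v = (1,2); generalized eigenvector w with (A-λI)w=v is (-2,-3).
General solution: e^(5t)[C_1·v + C_2·(t·v + w)].

x_1(t) = C_1e^(5t) + C_2te^(5t) - 2C_2e^(5t), x_2(t) = 2C_1e^(5t) + 2C_2te^(5t) - 3C_2e^(5t)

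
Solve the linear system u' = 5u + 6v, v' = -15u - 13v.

Coefficient matrix A = [[5, 6], [-15, -13]].
Characteristic polynomial det(A - λI) = λ^2 + 8λ + 25 = 0.
Eigenvalues λ = -4 ± 3i (complex conjugate pair).
For λ=-4+3i: an eigenvector is (-1,2) - i(1,-1) = (-1 - i, 2 + i).
A real fundamental pair from Re and Im of e^((-4+3i)t)v: X_1 = e^(-4t)(cos(3t)·(-1,2) + sin(3t)·(1,-1)), X_2 = e^(-4t)(sin(3t)·(-1,2) - cos(3t)·(1,-1)).
General solution: c_1X_1 + c_2X_2.

u(t) = c_1e^(-4t)sin(3t) - c_1e^(-4t)cos(3t) - c_2e^(-4t)sin(3t) - c_2e^(-4t)cos(3t), v(t) = -c_1e^(-4t)sin(3t) + 2c_1e^(-4t)cos(3t) + 2c_2e^(-4t)sin(3t) + c_2e^(-4t)cos(3t)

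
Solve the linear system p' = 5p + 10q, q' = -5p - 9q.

Coefficient matrix A = [[5, 10], [-5, -9]].
Characteristic polynomial det(A - λI) = λ^2 + 4λ + 5 = 0.
Eigenvalues λ = -2 ± i (complex conjugate pair).
For λ=-2+i: an eigenvector is (3,-2) - i(1,-1) = (3 - i, -2 + i).
A real fundamental pair from Re and Im of e^((-2+i)t)v: X_1 = e^(-2t)(cos(t)·(3,-2) + sin(t)·(1,-1)), X_2 = e^(-2t)(sin(t)·(3,-2) - cos(t)·(1,-1)).
General solution: c_1X_1 + c_2X_2.

p(t) = c_1e^(-2t)sin(t) + 3c_1e^(-2t)cos(t) + 3c_2e^(-2t)sin(t) - c_2e^(-2t)cos(t), q(t) = -c_1e^(-2t)sin(t) - 2c_1e^(-2t)cos(t) - 2c_2e^(-2t)sin(t) + c_2e^(-2t)cos(t)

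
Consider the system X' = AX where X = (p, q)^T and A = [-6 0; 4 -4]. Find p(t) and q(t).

p(t) = -c_1e^(-6t), q(t) = 2c_1e^(-6t) + c_2e^(-4t)

Coefficient matrix A = [[-6, 0], [4, -4]].
Characteristic polynomial det(A - λI) = λ^2 + 10λ + 24 = 0.
Eigenvalues λ = -6, -4.
For λ=-6: (A-λI) row 2 is [4, 2], so an eigenvector is (-1, 2).
For λ=-4: (A-λI) row 1 is [-2, 0], so an eigenvector is (0, 1).
General solution: c_1e^(-6t)(-1,2) + c_2e^(-4t)(0,1).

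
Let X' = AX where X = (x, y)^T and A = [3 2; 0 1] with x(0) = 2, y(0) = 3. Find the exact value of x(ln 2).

34

A = [[3,2],[0,1]]; eigenvalues λ = 1, 3.
Eigenvectors: (1,-1) for λ=1, (-1,0) for λ=3.
From the initial condition, c_1 = -3, c_2 = -5.
x(ln 2) = (-3)(2^1)(1) + (-5)(2^3)(-1) = 34.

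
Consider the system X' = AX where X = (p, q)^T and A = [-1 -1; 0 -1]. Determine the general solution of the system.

p(t) = c_1e^(-t) + c_2te^(-t) + 2c_2e^(-t), q(t) = -c_2e^(-t)

Coefficient matrix A = [[-1, -1], [0, -1]].
Characteristic polynomial det(A - λI) = λ^2 + 2λ + 1 = 0.
Single eigenvalue λ = -1 with algebraic multiplicity 2.
Eigenvector v = (1,0); generalized eigenvector w with (A-λI)w=v is (2,-1).
General solution: e^(-t)[c_1·v + c_2·(t·v + w)].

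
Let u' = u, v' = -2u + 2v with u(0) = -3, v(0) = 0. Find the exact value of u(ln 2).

-6

A = [[1,0],[-2,2]]; eigenvalues λ = 1, 2.
Eigenvectors: (-1,-2) for λ=1, (0,1) for λ=2.
From the initial condition, c_1 = 3, c_2 = 6.
u(ln 2) = (3)(2^1)(-1) + (6)(2^2)(0) = -6.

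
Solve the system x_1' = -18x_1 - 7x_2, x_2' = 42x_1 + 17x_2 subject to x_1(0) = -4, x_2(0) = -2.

Coefficient matrix A = [[-18, -7], [42, 17]].
Characteristic polynomial det(A - λI) = λ^2 + λ - 12 = 0.
Eigenvalues λ = -4, 3.
For λ=-4: (A-λI) row 1 is [-14, -7], so an eigenvector is (1, -2).
For λ=3: (A-λI) row 1 is [-21, -7], so an eigenvector is (-1, 3).
General solution: c_1e^(-4t)(1,-2) + c_2e^(3t)(-1,3).
Applying x_1(0)=-4, x_2(0)=-2 gives c_1=-14, c_2=-10.

x_1(t) = 10e^(3t) - 14e^(-4t), x_2(t) = -30e^(3t) + 28e^(-4t)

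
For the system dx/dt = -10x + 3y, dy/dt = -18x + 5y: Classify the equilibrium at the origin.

stable node

A = [[-10,3],[-18,5]]; det(A-λI) = λ^2 + 5λ + 4.
λ = -1, -4: both negative.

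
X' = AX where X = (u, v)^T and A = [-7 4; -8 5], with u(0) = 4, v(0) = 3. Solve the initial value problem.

u(t) = -e^(t) + 5e^(-3t), v(t) = -2e^(t) + 5e^(-3t)

Coefficient matrix A = [[-7, 4], [-8, 5]].
Characteristic polynomial det(A - λI) = λ^2 + 2λ - 3 = 0.
Eigenvalues λ = -3, 1.
For λ=-3: (A-λI) row 1 is [-4, 4], so an eigenvector is (-1, -1).
For λ=1: (A-λI) row 1 is [-8, 4], so an eigenvector is (-1, -2).
General solution: K_1e^(-3t)(-1,-1) + K_2e^(t)(-1,-2).
Applying u(0)=4, v(0)=3 gives K_1=-5, K_2=1.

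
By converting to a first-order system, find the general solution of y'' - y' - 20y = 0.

Let x_1 = y, x_2 = y'. Then x_1' = x_2 and x_2' = 20x_1 + x_2.
A = [[0,1],[20,1]]; det(A-λI) = λ^2 - λ - 20.
Eigenvalues λ = -4, 5 with eigenvectors (1,-4), (1,5).

y(t) = c_1e^(-4t) + c_2e^(5t)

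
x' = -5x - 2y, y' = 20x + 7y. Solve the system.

x(t) = -c_1e^(t)sin(2t) + c_2e^(t)cos(2t), y(t) = 3c_1e^(t)sin(2t) + c_1e^(t)cos(2t) + c_2e^(t)sin(2t) - 3c_2e^(t)cos(2t)

Coefficient matrix A = [[-5, -2], [20, 7]].
Characteristic polynomial det(A - λI) = λ^2 - 2λ + 5 = 0.
Eigenvalues λ = 1 ± 2i (complex conjugate pair).
For λ=1+2i: an eigenvector is (0,1) - i(-1,3) = (0 + i, 1 - 3i).
A real fundamental pair from Re and Im of e^((1+2i)t)v: X_1 = e^(t)(cos(2t)·(0,1) + sin(2t)·(-1,3)), X_2 = e^(t)(sin(2t)·(0,1) - cos(2t)·(-1,3)).
General solution: c_1X_1 + c_2X_2.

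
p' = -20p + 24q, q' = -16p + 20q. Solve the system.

p(t) = -3K_1e^(-4t) + K_2e^(4t), q(t) = -2K_1e^(-4t) + K_2e^(4t)

Coefficient matrix A = [[-20, 24], [-16, 20]].
Characteristic polynomial det(A - λI) = λ^2 - 16 = 0.
Eigenvalues λ = -4, 4.
For λ=-4: (A-λI) row 1 is [-16, 24], so an eigenvector is (-3, -2).
For λ=4: (A-λI) row 1 is [-24, 24], so an eigenvector is (1, 1).
General solution: K_1e^(-4t)(-3,-2) + K_2e^(4t)(1,1).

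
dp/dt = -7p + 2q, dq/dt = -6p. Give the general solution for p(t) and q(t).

Coefficient matrix A = [[-7, 2], [-6, 0]].
Characteristic polynomial det(A - λI) = λ^2 + 7λ + 12 = 0.
Eigenvalues λ = -4, -3.
For λ=-4: (A-λI) row 1 is [-3, 2], so an eigenvector is (2, 3).
For λ=-3: (A-λI) row 1 is [-4, 2], so an eigenvector is (-1, -2).
General solution: C_1e^(-4t)(2,3) + C_2e^(-3t)(-1,-2).

p(t) = 2C_1e^(-4t) - C_2e^(-3t), q(t) = 3C_1e^(-4t) - 2C_2e^(-3t)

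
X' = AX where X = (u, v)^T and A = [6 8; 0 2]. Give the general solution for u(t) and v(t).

Coefficient matrix A = [[6, 8], [0, 2]].
Characteristic polynomial det(A - λI) = λ^2 - 8λ + 12 = 0.
Eigenvalues λ = 2, 6.
For λ=2: (A-λI) row 1 is [4, 8], so an eigenvector is (-2, 1).
For λ=6: (A-λI) row 1 is [0, 8], so an eigenvector is (-1, 0).
General solution: K_1e^(2t)(-2,1) + K_2e^(6t)(-1,0).

u(t) = -2K_1e^(2t) - K_2e^(6t), v(t) = K_1e^(2t)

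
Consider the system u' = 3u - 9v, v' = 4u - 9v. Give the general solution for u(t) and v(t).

Coefficient matrix A = [[3, -9], [4, -9]].
Characteristic polynomial det(A - λI) = λ^2 + 6λ + 9 = 0.
Single eigenvalue λ = -3 with algebraic multiplicity 2.
Eigenvector v = (-3,-2); generalized eigenvector w with (A-λI)w=v is (1,1).
General solution: e^(-3t)[c_1·v + c_2·(t·v + w)].

u(t) = -3c_1e^(-3t) - 3c_2te^(-3t) + c_2e^(-3t), v(t) = -2c_1e^(-3t) - 2c_2te^(-3t) + c_2e^(-3t)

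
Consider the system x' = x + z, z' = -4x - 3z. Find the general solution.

x(t) = c_1e^(-t) + c_2te^(-t) + 2c_2e^(-t), z(t) = -2c_1e^(-t) - 2c_2te^(-t) - 3c_2e^(-t)

Coefficient matrix A = [[1, 1], [-4, -3]].
Characteristic polynomial det(A - λI) = λ^2 + 2λ + 1 = 0.
Single eigenvalue λ = -1 with algebraic multiplicity 2.
Eigenvector v = (1,-2); generalized eigenvector w with (A-λI)w=v is (2,-3).
General solution: e^(-t)[c_1·v + c_2·(t·v + w)].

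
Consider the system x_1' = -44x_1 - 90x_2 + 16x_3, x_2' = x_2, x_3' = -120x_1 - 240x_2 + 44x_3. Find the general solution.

Coefficient matrix A = [[-44, -90, 16], [0, 1, 0], [-120, -240, 44]].
det(A - λI) = 0 gives eigenvalues λ = 1, 4, -4.
For λ=1: eigenvector (-2,1,0).
For λ=4: eigenvector (1,0,3).
For λ=-4: eigenvector (-2,0,-5).
General solution: C_1e^(t)(-2,1,0) + C_2e^(4t)(1,0,3) + C_3e^(-4t)(-2,0,-5).

x_1(t) = -2C_1e^(t) + C_2e^(4t) - 2C_3e^(-4t), x_2(t) = C_1e^(t), x_3(t) = 3C_2e^(4t) - 5C_3e^(-4t)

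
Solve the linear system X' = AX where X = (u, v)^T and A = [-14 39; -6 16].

u(t) = 2C_1e^(t)sin(3t) - 3C_1e^(t)cos(3t) - 3C_2e^(t)sin(3t) - 2C_2e^(t)cos(3t), v(t) = C_1e^(t)sin(3t) - C_1e^(t)cos(3t) - C_2e^(t)sin(3t) - C_2e^(t)cos(3t)

Coefficient matrix A = [[-14, 39], [-6, 16]].
Characteristic polynomial det(A - λI) = λ^2 - 2λ + 10 = 0.
Eigenvalues λ = 1 ± 3i (complex conjugate pair).
For λ=1+3i: an eigenvector is (-3,-1) - i(2,1) = (-3 - 2i, -1 - i).
A real fundamental pair from Re and Im of e^((1+3i)t)v: X_1 = e^(t)(cos(3t)·(-3,-1) + sin(3t)·(2,1)), X_2 = e^(t)(sin(3t)·(-3,-1) - cos(3t)·(2,1)).
General solution: C_1X_1 + C_2X_2.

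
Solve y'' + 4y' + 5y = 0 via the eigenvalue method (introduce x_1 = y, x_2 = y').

y(t) = c_1e^(-2t)cos(t) + c_2e^(-2t)sin(t)

Let x_1 = y, x_2 = y'. Then x_1' = x_2 and x_2' = -5x_1 - 4x_2.
A = [[0,1],[-5,-4]]; det(A-λI) = λ^2 + 4λ + 5.
Eigenvalues λ = -2 ± i.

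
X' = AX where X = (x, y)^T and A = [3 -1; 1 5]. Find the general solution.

x(t) = -c_1e^(4t) - c_2te^(4t), y(t) = c_1e^(4t) + c_2te^(4t) + c_2e^(4t)

Coefficient matrix A = [[3, -1], [1, 5]].
Characteristic polynomial det(A - λI) = λ^2 - 8λ + 16 = 0.
Single eigenvalue λ = 4 with algebraic multiplicity 2.
Eigenvector v = (-1,1); generalized eigenvector w with (A-λI)w=v is (0,1).
General solution: e^(4t)[c_1·v + c_2·(t·v + w)].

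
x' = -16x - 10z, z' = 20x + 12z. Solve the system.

x(t) = C_1e^(-2t)sin(2t) + 2C_1e^(-2t)cos(2t) + 2C_2e^(-2t)sin(2t) - C_2e^(-2t)cos(2t), z(t) = -C_1e^(-2t)sin(2t) - 3C_1e^(-2t)cos(2t) - 3C_2e^(-2t)sin(2t) + C_2e^(-2t)cos(2t)

Coefficient matrix A = [[-16, -10], [20, 12]].
Characteristic polynomial det(A - λI) = λ^2 + 4λ + 8 = 0.
Eigenvalues λ = -2 ± 2i (complex conjugate pair).
For λ=-2+2i: an eigenvector is (2,-3) - i(1,-1) = (2 - i, -3 + i).
A real fundamental pair from Re and Im of e^((-2+2i)t)v: X_1 = e^(-2t)(cos(2t)·(2,-3) + sin(2t)·(1,-1)), X_2 = e^(-2t)(sin(2t)·(2,-3) - cos(2t)·(1,-1)).
General solution: C_1X_1 + C_2X_2.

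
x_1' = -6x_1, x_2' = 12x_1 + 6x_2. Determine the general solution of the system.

x_1(t) = -K_1e^(-6t), x_2(t) = K_1e^(-6t) - K_2e^(6t)

Coefficient matrix A = [[-6, 0], [12, 6]].
Characteristic polynomial det(A - λI) = λ^2 - 36 = 0.
Eigenvalues λ = -6, 6.
For λ=-6: (A-λI) row 2 is [12, 12], so an eigenvector is (-1, 1).
For λ=6: (A-λI) row 1 is [-12, 0], so an eigenvector is (0, -1).
General solution: K_1e^(-6t)(-1,1) + K_2e^(6t)(0,-1).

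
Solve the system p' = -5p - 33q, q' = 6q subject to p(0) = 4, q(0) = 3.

Coefficient matrix A = [[-5, -33], [0, 6]].
Characteristic polynomial det(A - λI) = λ^2 - λ - 30 = 0.
Eigenvalues λ = 6, -5.
For λ=6: (A-λI) row 1 is [-11, -33], so an eigenvector is (-3, 1).
For λ=-5: (A-λI) row 1 is [0, -33], so an eigenvector is (-1, 0).
General solution: c_1e^(6t)(-3,1) + c_2e^(-5t)(-1,0).
Applying p(0)=4, q(0)=3 gives c_1=3, c_2=-13.

p(t) = -9e^(6t) + 13e^(-5t), q(t) = 3e^(6t)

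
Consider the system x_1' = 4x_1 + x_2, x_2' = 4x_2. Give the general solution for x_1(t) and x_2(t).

Coefficient matrix A = [[4, 1], [0, 4]].
Characteristic polynomial det(A - λI) = λ^2 - 8λ + 16 = 0.
Single eigenvalue λ = 4 with algebraic multiplicity 2.
Eigenvector v = (1,0); generalized eigenvector w with (A-λI)w=v is (2,1).
General solution: e^(4t)[K_1·v + K_2·(t·v + w)].

x_1(t) = K_1e^(4t) + K_2te^(4t) + 2K_2e^(4t), x_2(t) = K_2e^(4t)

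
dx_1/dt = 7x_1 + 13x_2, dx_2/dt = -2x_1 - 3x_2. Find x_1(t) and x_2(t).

x_1(t) = -2K_1e^(2t)sin(t) - 3K_1e^(2t)cos(t) - 3K_2e^(2t)sin(t) + 2K_2e^(2t)cos(t), x_2(t) = K_1e^(2t)sin(t) + K_1e^(2t)cos(t) + K_2e^(2t)sin(t) - K_2e^(2t)cos(t)

Coefficient matrix A = [[7, 13], [-2, -3]].
Characteristic polynomial det(A - λI) = λ^2 - 4λ + 5 = 0.
Eigenvalues λ = 2 ± i (complex conjugate pair).
For λ=2+i: an eigenvector is (-3,1) - i(-2,1) = (-3 + 2i, 1 - i).
A real fundamental pair from Re and Im of e^((2+i)t)v: X_1 = e^(2t)(cos(t)·(-3,1) + sin(t)·(-2,1)), X_2 = e^(2t)(sin(t)·(-3,1) - cos(t)·(-2,1)).
General solution: K_1X_1 + K_2X_2.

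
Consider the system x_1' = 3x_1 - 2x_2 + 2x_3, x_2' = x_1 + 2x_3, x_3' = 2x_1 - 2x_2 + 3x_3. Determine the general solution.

Coefficient matrix A = [[3, -2, 2], [1, 0, 2], [2, -2, 3]].
det(A - λI) = 0 gives eigenvalues λ = 3, 2, 1.
For λ=3: eigenvector (1,1,1).
For λ=2: eigenvector (2,3,2).
For λ=1: eigenvector (-1,-1,0).
General solution: C_1e^(3t)(1,1,1) + C_2e^(2t)(2,3,2) + C_3e^(t)(-1,-1,0).

x_1(t) = C_1e^(3t) + 2C_2e^(2t) - C_3e^(t), x_2(t) = C_1e^(3t) + 3C_2e^(2t) - C_3e^(t), x_3(t) = C_1e^(3t) + 2C_2e^(2t)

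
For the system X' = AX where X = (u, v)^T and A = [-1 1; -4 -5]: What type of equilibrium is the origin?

stable improper node

A = [[-1,1],[-4,-5]]; det(A-λI) = λ^2 + 6λ + 9.
repeated λ = -3 with a single eigenvector.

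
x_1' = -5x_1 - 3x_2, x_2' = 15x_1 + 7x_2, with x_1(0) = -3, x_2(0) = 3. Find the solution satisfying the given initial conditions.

Coefficient matrix A = [[-5, -3], [15, 7]].
Characteristic polynomial det(A - λI) = λ^2 - 2λ + 10 = 0.
Eigenvalues λ = 1 ± 3i (complex conjugate pair).
For λ=1+3i: an eigenvector is (-1,2) - i(0,-1) = (-1, 2 + i).
A real fundamental pair from Re and Im of e^((1+3i)t)v: X_1 = e^(t)(cos(3t)·(-1,2) + sin(3t)·(0,-1)), X_2 = e^(t)(sin(3t)·(-1,2) - cos(3t)·(0,-1)).
General solution: K_1X_1 + K_2X_2.
Applying x_1(0)=-3, x_2(0)=3 gives K_1=3, K_2=-3.

x_1(t) = 3e^(t)sin(3t) - 3e^(t)cos(3t), x_2(t) = -9e^(t)sin(3t) + 3e^(t)cos(3t)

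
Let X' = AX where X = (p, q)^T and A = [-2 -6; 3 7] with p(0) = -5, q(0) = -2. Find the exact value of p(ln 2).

A = [[-2,-6],[3,7]]; eigenvalues λ = 4, 1.
Eigenvectors: (-1,1) for λ=4, (-2,1) for λ=1.
From the initial condition, c_1 = -9, c_2 = 7.
p(ln 2) = (-9)(2^4)(-1) + (7)(2^1)(-2) = 116.

116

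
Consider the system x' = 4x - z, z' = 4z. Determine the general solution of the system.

Coefficient matrix A = [[4, -1], [0, 4]].
Characteristic polynomial det(A - λI) = λ^2 - 8λ + 16 = 0.
Single eigenvalue λ = 4 with algebraic multiplicity 2.
Eigenvector v = (-1,0); generalized eigenvector w with (A-λI)w=v is (-3,1).
General solution: e^(4t)[K_1·v + K_2·(t·v + w)].

x(t) = -K_1e^(4t) - K_2te^(4t) - 3K_2e^(4t), z(t) = K_2e^(4t)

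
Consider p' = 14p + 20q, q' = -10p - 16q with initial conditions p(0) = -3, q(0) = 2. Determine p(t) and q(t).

Coefficient matrix A = [[14, 20], [-10, -16]].
Characteristic polynomial det(A - λI) = λ^2 + 2λ - 24 = 0.
Eigenvalues λ = -6, 4.
For λ=-6: (A-λI) row 1 is [20, 20], so an eigenvector is (1, -1).
For λ=4: (A-λI) row 1 is [10, 20], so an eigenvector is (-2, 1).
General solution: C_1e^(-6t)(1,-1) + C_2e^(4t)(-2,1).
Applying p(0)=-3, q(0)=2 gives C_1=-1, C_2=1.

p(t) = -2e^(4t) - e^(-6t), q(t) = e^(4t) + e^(-6t)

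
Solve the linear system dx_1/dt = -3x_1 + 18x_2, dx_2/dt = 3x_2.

Coefficient matrix A = [[-3, 18], [0, 3]].
Characteristic polynomial det(A - λI) = λ^2 - 9 = 0.
Eigenvalues λ = 3, -3.
For λ=3: (A-λI) row 1 is [-6, 18], so an eigenvector is (-3, -1).
For λ=-3: (A-λI) row 1 is [0, 18], so an eigenvector is (-1, 0).
General solution: c_1e^(3t)(-3,-1) + c_2e^(-3t)(-1,0).

x_1(t) = -3c_1e^(3t) - c_2e^(-3t), x_2(t) = -c_1e^(3t)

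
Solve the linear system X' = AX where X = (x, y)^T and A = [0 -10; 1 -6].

Coefficient matrix A = [[0, -10], [1, -6]].
Characteristic polynomial det(A - λI) = λ^2 + 6λ + 10 = 0.
Eigenvalues λ = -3 ± i (complex conjugate pair).
For λ=-3+i: an eigenvector is (-1,0) - i(-3,-1) = (-1 + 3i, 0 + i).
A real fundamental pair from Re and Im of e^((-3+i)t)v: X_1 = e^(-3t)(cos(t)·(-1,0) + sin(t)·(-3,-1)), X_2 = e^(-3t)(sin(t)·(-1,0) - cos(t)·(-3,-1)).
General solution: c_1X_1 + c_2X_2.

x(t) = -3c_1e^(-3t)sin(t) - c_1e^(-3t)cos(t) - c_2e^(-3t)sin(t) + 3c_2e^(-3t)cos(t), y(t) = -c_1e^(-3t)sin(t) + c_2e^(-3t)cos(t)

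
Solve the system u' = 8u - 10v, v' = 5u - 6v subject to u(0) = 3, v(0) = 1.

Coefficient matrix A = [[8, -10], [5, -6]].
Characteristic polynomial det(A - λI) = λ^2 - 2λ + 2 = 0.
Eigenvalues λ = 1 ± i (complex conjugate pair).
For λ=1+i: an eigenvector is (3,2) - i(1,1) = (3 - i, 2 - i).
A real fundamental pair from Re and Im of e^((1+i)t)v: X_1 = e^(t)(cos(t)·(3,2) + sin(t)·(1,1)), X_2 = e^(t)(sin(t)·(3,2) - cos(t)·(1,1)).
General solution: c_1X_1 + c_2X_2.
Applying u(0)=3, v(0)=1 gives c_1=2, c_2=3.

u(t) = 11e^(t)sin(t) + 3e^(t)cos(t), v(t) = 8e^(t)sin(t) + e^(t)cos(t)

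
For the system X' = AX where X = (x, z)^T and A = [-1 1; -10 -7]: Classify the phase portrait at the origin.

stable spiral

A = [[-1,1],[-10,-7]]; det(A-λI) = λ^2 + 8λ + 17.
λ = -4 ± i: negative real part.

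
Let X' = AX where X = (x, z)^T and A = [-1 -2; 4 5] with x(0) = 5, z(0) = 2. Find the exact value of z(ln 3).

342

A = [[-1,-2],[4,5]]; eigenvalues λ = 1, 3.
Eigenvectors: (1,-1) for λ=1, (-1,2) for λ=3.
From the initial condition, c_1 = 12, c_2 = 7.
z(ln 3) = (12)(3^1)(-1) + (7)(3^3)(2) = 342.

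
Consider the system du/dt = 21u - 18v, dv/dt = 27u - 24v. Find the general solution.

u(t) = -2K_1e^(-6t) + K_2e^(3t), v(t) = -3K_1e^(-6t) + K_2e^(3t)

Coefficient matrix A = [[21, -18], [27, -24]].
Characteristic polynomial det(A - λI) = λ^2 + 3λ - 18 = 0.
Eigenvalues λ = -6, 3.
For λ=-6: (A-λI) row 1 is [27, -18], so an eigenvector is (-2, -3).
For λ=3: (A-λI) row 1 is [18, -18], so an eigenvector is (1, 1).
General solution: K_1e^(-6t)(-2,-3) + K_2e^(3t)(1,1).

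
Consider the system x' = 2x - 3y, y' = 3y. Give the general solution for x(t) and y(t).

Coefficient matrix A = [[2, -3], [0, 3]].
Characteristic polynomial det(A - λI) = λ^2 - 5λ + 6 = 0.
Eigenvalues λ = 2, 3.
For λ=2: (A-λI) row 1 is [0, -3], so an eigenvector is (-1, 0).
For λ=3: (A-λI) row 1 is [-1, -3], so an eigenvector is (-3, 1).
General solution: c_1e^(2t)(-1,0) + c_2e^(3t)(-3,1).

x(t) = -c_1e^(2t) - 3c_2e^(3t), y(t) = c_2e^(3t)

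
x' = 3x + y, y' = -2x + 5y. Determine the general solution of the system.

Coefficient matrix A = [[3, 1], [-2, 5]].
Characteristic polynomial det(A - λI) = λ^2 - 8λ + 17 = 0.
Eigenvalues λ = 4 ± i (complex conjugate pair).
For λ=4+i: an eigenvector is (1,1) - i(0,-1) = (1, 1 + i).
A real fundamental pair from Re and Im of e^((4+i)t)v: X_1 = e^(4t)(cos(t)·(1,1) + sin(t)·(0,-1)), X_2 = e^(4t)(sin(t)·(1,1) - cos(t)·(0,-1)).
General solution: K_1X_1 + K_2X_2.

x(t) = K_1e^(4t)cos(t) + K_2e^(4t)sin(t), y(t) = -K_1e^(4t)sin(t) + K_1e^(4t)cos(t) + K_2e^(4t)sin(t) + K_2e^(4t)cos(t)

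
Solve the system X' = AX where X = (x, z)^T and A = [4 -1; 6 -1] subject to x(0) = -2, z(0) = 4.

Coefficient matrix A = [[4, -1], [6, -1]].
Characteristic polynomial det(A - λI) = λ^2 - 3λ + 2 = 0.
Eigenvalues λ = 1, 2.
For λ=1: (A-λI) row 1 is [3, -1], so an eigenvector is (-1, -3).
For λ=2: (A-λI) row 1 is [2, -1], so an eigenvector is (-1, -2).
General solution: K_1e^(t)(-1,-3) + K_2e^(2t)(-1,-2).
Applying x(0)=-2, z(0)=4 gives K_1=-8, K_2=10.

x(t) = -10e^(2t) + 8e^(t), z(t) = -20e^(2t) + 24e^(t)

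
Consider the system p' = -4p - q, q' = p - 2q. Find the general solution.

Coefficient matrix A = [[-4, -1], [1, -2]].
Characteristic polynomial det(A - λI) = λ^2 + 6λ + 9 = 0.
Single eigenvalue λ = -3 with algebraic multiplicity 2.
Eigenvector v = (-1,1); generalized eigenvector w with (A-λI)w=v is (3,-2).
General solution: e^(-3t)[K_1·v + K_2·(t·v + w)].

p(t) = -K_1e^(-3t) - K_2te^(-3t) + 3K_2e^(-3t), q(t) = K_1e^(-3t) + K_2te^(-3t) - 2K_2e^(-3t)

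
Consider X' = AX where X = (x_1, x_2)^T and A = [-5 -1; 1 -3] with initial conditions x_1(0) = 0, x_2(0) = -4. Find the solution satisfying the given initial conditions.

x_1(t) = 4te^(-4t), x_2(t) = -4te^(-4t) - 4e^(-4t)

Coefficient matrix A = [[-5, -1], [1, -3]].
Characteristic polynomial det(A - λI) = λ^2 + 8λ + 16 = 0.
Single eigenvalue λ = -4 with algebraic multiplicity 2.
Eigenvector v = (1,-1); generalized eigenvector w with (A-λI)w=v is (-1,0).
General solution: e^(-4t)[C_1·v + C_2·(t·v + w)].
Applying x_1(0)=0, x_2(0)=-4 gives C_1=4, C_2=4.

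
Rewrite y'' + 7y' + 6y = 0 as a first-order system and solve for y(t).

y(t) = C_1e^(-6t) + C_2e^(-t)

Let x_1 = y, x_2 = y'. Then x_1' = x_2 and x_2' = -6x_1 - 7x_2.
A = [[0,1],[-6,-7]]; det(A-λI) = λ^2 + 7λ + 6.
Eigenvalues λ = -6, -1 with eigenvectors (1,-6), (1,-1).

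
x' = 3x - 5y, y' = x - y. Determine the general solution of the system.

x(t) = -2c_1e^(t)sin(t) - c_1e^(t)cos(t) - c_2e^(t)sin(t) + 2c_2e^(t)cos(t), y(t) = -c_1e^(t)sin(t) + c_2e^(t)cos(t)

Coefficient matrix A = [[3, -5], [1, -1]].
Characteristic polynomial det(A - λI) = λ^2 - 2λ + 2 = 0.
Eigenvalues λ = 1 ± i (complex conjugate pair).
For λ=1+i: an eigenvector is (-1,0) - i(-2,-1) = (-1 + 2i, 0 + i).
A real fundamental pair from Re and Im of e^((1+i)t)v: X_1 = e^(t)(cos(t)·(-1,0) + sin(t)·(-2,-1)), X_2 = e^(t)(sin(t)·(-1,0) - cos(t)·(-2,-1)).
General solution: c_1X_1 + c_2X_2.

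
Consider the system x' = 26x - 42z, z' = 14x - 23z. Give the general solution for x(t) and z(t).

x(t) = -2C_1e^(5t) + 3C_2e^(-2t), z(t) = -C_1e^(5t) + 2C_2e^(-2t)

Coefficient matrix A = [[26, -42], [14, -23]].
Characteristic polynomial det(A - λI) = λ^2 - 3λ - 10 = 0.
Eigenvalues λ = 5, -2.
For λ=5: (A-λI) row 1 is [21, -42], so an eigenvector is (-2, -1).
For λ=-2: (A-λI) row 1 is [28, -42], so an eigenvector is (3, 2).
General solution: C_1e^(5t)(-2,-1) + C_2e^(-2t)(3,2).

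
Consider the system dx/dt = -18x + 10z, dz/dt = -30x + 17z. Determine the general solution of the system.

Coefficient matrix A = [[-18, 10], [-30, 17]].
Characteristic polynomial det(A - λI) = λ^2 + λ - 6 = 0.
Eigenvalues λ = -3, 2.
For λ=-3: (A-λI) row 1 is [-15, 10], so an eigenvector is (-2, -3).
For λ=2: (A-λI) row 1 is [-20, 10], so an eigenvector is (-1, -2).
General solution: C_1e^(-3t)(-2,-3) + C_2e^(2t)(-1,-2).

x(t) = -2C_1e^(-3t) - C_2e^(2t), z(t) = -3C_1e^(-3t) - 2C_2e^(2t)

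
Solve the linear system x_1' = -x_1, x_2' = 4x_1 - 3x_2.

x_1(t) = K_1e^(-t), x_2(t) = 2K_1e^(-t) - K_2e^(-3t)

Coefficient matrix A = [[-1, 0], [4, -3]].
Characteristic polynomial det(A - λI) = λ^2 + 4λ + 3 = 0.
Eigenvalues λ = -1, -3.
For λ=-1: (A-λI) row 2 is [4, -2], so an eigenvector is (1, 2).
For λ=-3: (A-λI) row 1 is [2, 0], so an eigenvector is (0, -1).
General solution: K_1e^(-t)(1,2) + K_2e^(-3t)(0,-1).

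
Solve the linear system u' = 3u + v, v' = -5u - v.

u(t) = c_1e^(t)cos(t) + c_2e^(t)sin(t), v(t) = -c_1e^(t)sin(t) - 2c_1e^(t)cos(t) - 2c_2e^(t)sin(t) + c_2e^(t)cos(t)

Coefficient matrix A = [[3, 1], [-5, -1]].
Characteristic polynomial det(A - λI) = λ^2 - 2λ + 2 = 0.
Eigenvalues λ = 1 ± i (complex conjugate pair).
For λ=1+i: an eigenvector is (1,-2) - i(0,-1) = (1, -2 + i).
A real fundamental pair from Re and Im of e^((1+i)t)v: X_1 = e^(t)(cos(t)·(1,-2) + sin(t)·(0,-1)), X_2 = e^(t)(sin(t)·(1,-2) - cos(t)·(0,-1)).
General solution: c_1X_1 + c_2X_2.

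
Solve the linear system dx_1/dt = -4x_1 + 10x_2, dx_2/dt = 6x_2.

Coefficient matrix A = [[-4, 10], [0, 6]].
Characteristic polynomial det(A - λI) = λ^2 - 2λ - 24 = 0.
Eigenvalues λ = -4, 6.
For λ=-4: (A-λI) row 1 is [0, 10], so an eigenvector is (-1, 0).
For λ=6: (A-λI) row 1 is [-10, 10], so an eigenvector is (1, 1).
General solution: K_1e^(-4t)(-1,0) + K_2e^(6t)(1,1).

x_1(t) = -K_1e^(-4t) + K_2e^(6t), x_2(t) = K_2e^(6t)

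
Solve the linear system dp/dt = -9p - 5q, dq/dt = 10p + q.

p(t) = -c_1e^(-4t)sin(5t) + c_2e^(-4t)cos(5t), q(t) = c_1e^(-4t)sin(5t) + c_1e^(-4t)cos(5t) + c_2e^(-4t)sin(5t) - c_2e^(-4t)cos(5t)

Coefficient matrix A = [[-9, -5], [10, 1]].
Characteristic polynomial det(A - λI) = λ^2 + 8λ + 41 = 0.
Eigenvalues λ = -4 ± 5i (complex conjugate pair).
For λ=-4+5i: an eigenvector is (0,1) - i(-1,1) = (0 + i, 1 - i).
A real fundamental pair from Re and Im of e^((-4+5i)t)v: X_1 = e^(-4t)(cos(5t)·(0,1) + sin(5t)·(-1,1)), X_2 = e^(-4t)(sin(5t)·(0,1) - cos(5t)·(-1,1)).
General solution: c_1X_1 + c_2X_2.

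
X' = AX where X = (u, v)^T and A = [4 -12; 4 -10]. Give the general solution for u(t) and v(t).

Coefficient matrix A = [[4, -12], [4, -10]].
Characteristic polynomial det(A - λI) = λ^2 + 6λ + 8 = 0.
Eigenvalues λ = -2, -4.
For λ=-2: (A-λI) row 1 is [6, -12], so an eigenvector is (2, 1).
For λ=-4: (A-λI) row 1 is [8, -12], so an eigenvector is (-3, -2).
General solution: c_1e^(-2t)(2,1) + c_2e^(-4t)(-3,-2).

u(t) = 2c_1e^(-2t) - 3c_2e^(-4t), v(t) = c_1e^(-2t) - 2c_2e^(-4t)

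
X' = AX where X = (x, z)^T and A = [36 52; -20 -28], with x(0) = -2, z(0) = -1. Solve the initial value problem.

x(t) = -29e^(4t)sin(4t) - 2e^(4t)cos(4t), z(t) = 18e^(4t)sin(4t) - e^(4t)cos(4t)

Coefficient matrix A = [[36, 52], [-20, -28]].
Characteristic polynomial det(A - λI) = λ^2 - 8λ + 32 = 0.
Eigenvalues λ = 4 ± 4i (complex conjugate pair).
For λ=4+4i: an eigenvector is (-3,2) - i(2,-1) = (-3 - 2i, 2 + i).
A real fundamental pair from Re and Im of e^((4+4i)t)v: X_1 = e^(4t)(cos(4t)·(-3,2) + sin(4t)·(2,-1)), X_2 = e^(4t)(sin(4t)·(-3,2) - cos(4t)·(2,-1)).
General solution: K_1X_1 + K_2X_2.
Applying x(0)=-2, z(0)=-1 gives K_1=-4, K_2=7.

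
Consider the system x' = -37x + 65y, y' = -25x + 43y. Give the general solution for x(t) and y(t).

Coefficient matrix A = [[-37, 65], [-25, 43]].
Characteristic polynomial det(A - λI) = λ^2 - 6λ + 34 = 0.
Eigenvalues λ = 3 ± 5i (complex conjugate pair).
For λ=3+5i: an eigenvector is (2,1) - i(-3,-2) = (2 + 3i, 1 + 2i).
A real fundamental pair from Re and Im of e^((3+5i)t)v: X_1 = e^(3t)(cos(5t)·(2,1) + sin(5t)·(-3,-2)), X_2 = e^(3t)(sin(5t)·(2,1) - cos(5t)·(-3,-2)).
General solution: C_1X_1 + C_2X_2.

x(t) = -3C_1e^(3t)sin(5t) + 2C_1e^(3t)cos(5t) + 2C_2e^(3t)sin(5t) + 3C_2e^(3t)cos(5t), y(t) = -2C_1e^(3t)sin(5t) + C_1e^(3t)cos(5t) + C_2e^(3t)sin(5t) + 2C_2e^(3t)cos(5t)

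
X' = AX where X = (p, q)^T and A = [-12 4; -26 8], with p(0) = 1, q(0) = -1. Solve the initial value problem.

p(t) = -7e^(-2t)sin(2t) + e^(-2t)cos(2t), q(t) = -18e^(-2t)sin(2t) - e^(-2t)cos(2t)

Coefficient matrix A = [[-12, 4], [-26, 8]].
Characteristic polynomial det(A - λI) = λ^2 + 4λ + 8 = 0.
Eigenvalues λ = -2 ± 2i (complex conjugate pair).
For λ=-2+2i: an eigenvector is (1,3) - i(1,2) = (1 - i, 3 - 2i).
A real fundamental pair from Re and Im of e^((-2+2i)t)v: X_1 = e^(-2t)(cos(2t)·(1,3) + sin(2t)·(1,2)), X_2 = e^(-2t)(sin(2t)·(1,3) - cos(2t)·(1,2)).
General solution: K_1X_1 + K_2X_2.
Applying p(0)=1, q(0)=-1 gives K_1=-3, K_2=-4.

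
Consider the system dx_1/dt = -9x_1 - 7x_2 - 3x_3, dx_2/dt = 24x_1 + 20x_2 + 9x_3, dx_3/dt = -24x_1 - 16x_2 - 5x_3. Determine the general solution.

x_1(t) = -3c_1e^(4t) - c_2e^(3t) + c_3e^(-t), x_2(t) = 9c_1e^(4t) + 3c_2e^(3t) - 2c_3e^(-t), x_3(t) = -8c_1e^(4t) - 3c_2e^(3t) + 2c_3e^(-t)

Coefficient matrix A = [[-9, -7, -3], [24, 20, 9], [-24, -16, -5]].
det(A - λI) = 0 gives eigenvalues λ = 4, 3, -1.
For λ=4: eigenvector (-3,9,-8).
For λ=3: eigenvector (-1,3,-3).
For λ=-1: eigenvector (1,-2,2).
General solution: c_1e^(4t)(-3,9,-8) + c_2e^(3t)(-1,3,-3) + c_3e^(-t)(1,-2,2).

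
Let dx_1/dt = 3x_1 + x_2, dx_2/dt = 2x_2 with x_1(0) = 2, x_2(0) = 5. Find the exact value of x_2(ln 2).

A = [[3,1],[0,2]]; eigenvalues λ = 3, 2.
Eigenvectors: (1,0) for λ=3, (-1,1) for λ=2.
From the initial condition, c_1 = 7, c_2 = 5.
x_2(ln 2) = (7)(2^3)(0) + (5)(2^2)(1) = 20.

20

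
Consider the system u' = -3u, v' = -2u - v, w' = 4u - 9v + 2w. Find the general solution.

Coefficient matrix A = [[-3, 0, 0], [-2, -1, 0], [4, -9, 2]].
det(A - λI) = 0 gives eigenvalues λ = 2, -1, -3.
For λ=2: eigenvector (0,0,1).
For λ=-1: eigenvector (0,1,3).
For λ=-3: eigenvector (1,1,1).
General solution: K_1e^(2t)(0,0,1) + K_2e^(-t)(0,1,3) + K_3e^(-3t)(1,1,1).

u(t) = K_3e^(-3t), v(t) = K_2e^(-t) + K_3e^(-3t), w(t) = K_1e^(2t) + 3K_2e^(-t) + K_3e^(-3t)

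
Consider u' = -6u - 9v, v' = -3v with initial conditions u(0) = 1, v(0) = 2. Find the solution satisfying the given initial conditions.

Coefficient matrix A = [[-6, -9], [0, -3]].
Characteristic polynomial det(A - λI) = λ^2 + 9λ + 18 = 0.
Eigenvalues λ = -6, -3.
For λ=-6: (A-λI) row 1 is [0, -9], so an eigenvector is (-1, 0).
For λ=-3: (A-λI) row 1 is [-3, -9], so an eigenvector is (3, -1).
General solution: c_1e^(-6t)(-1,0) + c_2e^(-3t)(3,-1).
Applying u(0)=1, v(0)=2 gives c_1=-7, c_2=-2.

u(t) = -6e^(-3t) + 7e^(-6t), v(t) = 2e^(-3t)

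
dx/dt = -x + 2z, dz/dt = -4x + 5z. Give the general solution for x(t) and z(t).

x(t) = c_1e^(3t) - c_2e^(t), z(t) = 2c_1e^(3t) - c_2e^(t)

Coefficient matrix A = [[-1, 2], [-4, 5]].
Characteristic polynomial det(A - λI) = λ^2 - 4λ + 3 = 0.
Eigenvalues λ = 3, 1.
For λ=3: (A-λI) row 1 is [-4, 2], so an eigenvector is (1, 2).
For λ=1: (A-λI) row 1 is [-2, 2], so an eigenvector is (-1, -1).
General solution: c_1e^(3t)(1,2) + c_2e^(t)(-1,-1).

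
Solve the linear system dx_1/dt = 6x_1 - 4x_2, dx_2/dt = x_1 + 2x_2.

Coefficient matrix A = [[6, -4], [1, 2]].
Characteristic polynomial det(A - λI) = λ^2 - 8λ + 16 = 0.
Single eigenvalue λ = 4 with algebraic multiplicity 2.
Eigenvector v = (2,1); generalized eigenvector w with (A-λI)w=v is (-3,-2).
General solution: e^(4t)[c_1·v + c_2·(t·v + w)].

x_1(t) = 2c_1e^(4t) + 2c_2te^(4t) - 3c_2e^(4t), x_2(t) = c_1e^(4t) + c_2te^(4t) - 2c_2e^(4t)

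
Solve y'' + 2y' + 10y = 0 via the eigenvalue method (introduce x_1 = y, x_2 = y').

y(t) = K_1e^(-t)cos(3t) + K_2e^(-t)sin(3t)

Let x_1 = y, x_2 = y'. Then x_1' = x_2 and x_2' = -10x_1 - 2x_2.
A = [[0,1],[-10,-2]]; det(A-λI) = λ^2 + 2λ + 10.
Eigenvalues λ = -1 ± 3i.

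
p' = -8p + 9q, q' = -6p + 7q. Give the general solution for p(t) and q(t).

p(t) = -C_1e^(t) + 3C_2e^(-2t), q(t) = -C_1e^(t) + 2C_2e^(-2t)

Coefficient matrix A = [[-8, 9], [-6, 7]].
Characteristic polynomial det(A - λI) = λ^2 + λ - 2 = 0.
Eigenvalues λ = 1, -2.
For λ=1: (A-λI) row 1 is [-9, 9], so an eigenvector is (-1, -1).
For λ=-2: (A-λI) row 1 is [-6, 9], so an eigenvector is (3, 2).
General solution: C_1e^(t)(-1,-1) + C_2e^(-2t)(3,2).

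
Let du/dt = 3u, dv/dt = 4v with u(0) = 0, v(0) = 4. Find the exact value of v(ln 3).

324

A = [[3,0],[0,4]]; eigenvalues λ = 4, 3.
Eigenvectors: (0,-1) for λ=4, (1,0) for λ=3.
From the initial condition, c_1 = -4, c_2 = 0.
v(ln 3) = (-4)(3^4)(-1) + (0)(3^3)(0) = 324.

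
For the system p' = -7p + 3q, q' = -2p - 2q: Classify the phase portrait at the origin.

A = [[-7,3],[-2,-2]]; det(A-λI) = λ^2 + 9λ + 20.
λ = -4, -5: both negative.

stable node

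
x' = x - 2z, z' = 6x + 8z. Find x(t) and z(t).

Coefficient matrix A = [[1, -2], [6, 8]].
Characteristic polynomial det(A - λI) = λ^2 - 9λ + 20 = 0.
Eigenvalues λ = 4, 5.
For λ=4: (A-λI) row 1 is [-3, -2], so an eigenvector is (-2, 3).
For λ=5: (A-λI) row 1 is [-4, -2], so an eigenvector is (1, -2).
General solution: c_1e^(4t)(-2,3) + c_2e^(5t)(1,-2).

x(t) = -2c_1e^(4t) + c_2e^(5t), z(t) = 3c_1e^(4t) - 2c_2e^(5t)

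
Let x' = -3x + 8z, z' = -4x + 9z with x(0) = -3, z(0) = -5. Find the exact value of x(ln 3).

A = [[-3,8],[-4,9]]; eigenvalues λ = 5, 1.
Eigenvectors: (1,1) for λ=5, (2,1) for λ=1.
From the initial condition, c_1 = -7, c_2 = 2.
x(ln 3) = (-7)(3^5)(1) + (2)(3^1)(2) = -1689.

-1689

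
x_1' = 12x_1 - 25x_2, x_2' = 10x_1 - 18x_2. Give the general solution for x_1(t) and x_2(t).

Coefficient matrix A = [[12, -25], [10, -18]].
Characteristic polynomial det(A - λI) = λ^2 + 6λ + 34 = 0.
Eigenvalues λ = -3 ± 5i (complex conjugate pair).
For λ=-3+5i: an eigenvector is (1,1) - i(-2,-1) = (1 + 2i, 1 + i).
A real fundamental pair from Re and Im of e^((-3+5i)t)v: X_1 = e^(-3t)(cos(5t)·(1,1) + sin(5t)·(-2,-1)), X_2 = e^(-3t)(sin(5t)·(1,1) - cos(5t)·(-2,-1)).
General solution: C_1X_1 + C_2X_2.

x_1(t) = -2C_1e^(-3t)sin(5t) + C_1e^(-3t)cos(5t) + C_2e^(-3t)sin(5t) + 2C_2e^(-3t)cos(5t), x_2(t) = -C_1e^(-3t)sin(5t) + C_1e^(-3t)cos(5t) + C_2e^(-3t)sin(5t) + C_2e^(-3t)cos(5t)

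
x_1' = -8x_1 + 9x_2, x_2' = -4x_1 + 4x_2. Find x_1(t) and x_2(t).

x_1(t) = -3c_1e^(-2t) - 3c_2te^(-2t) - c_2e^(-2t), x_2(t) = -2c_1e^(-2t) - 2c_2te^(-2t) - c_2e^(-2t)

Coefficient matrix A = [[-8, 9], [-4, 4]].
Characteristic polynomial det(A - λI) = λ^2 + 4λ + 4 = 0.
Single eigenvalue λ = -2 with algebraic multiplicity 2.
Eigenvector v = (-3,-2); generalized eigenvector w with (A-λI)w=v is (-1,-1).
General solution: e^(-2t)[c_1·v + c_2·(t·v + w)].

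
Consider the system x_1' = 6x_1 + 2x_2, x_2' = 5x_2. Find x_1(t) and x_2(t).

Coefficient matrix A = [[6, 2], [0, 5]].
Characteristic polynomial det(A - λI) = λ^2 - 11λ + 30 = 0.
Eigenvalues λ = 5, 6.
For λ=5: (A-λI) row 1 is [1, 2], so an eigenvector is (-2, 1).
For λ=6: (A-λI) row 1 is [0, 2], so an eigenvector is (1, 0).
General solution: c_1e^(5t)(-2,1) + c_2e^(6t)(1,0).

x_1(t) = -2c_1e^(5t) + c_2e^(6t), x_2(t) = c_1e^(5t)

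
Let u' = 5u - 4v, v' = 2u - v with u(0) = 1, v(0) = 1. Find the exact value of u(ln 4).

4

A = [[5,-4],[2,-1]]; eigenvalues λ = 3, 1.
Eigenvectors: (2,1) for λ=3, (1,1) for λ=1.
From the initial condition, c_1 = 0, c_2 = 1.
u(ln 4) = (0)(4^3)(2) + (1)(4^1)(1) = 4.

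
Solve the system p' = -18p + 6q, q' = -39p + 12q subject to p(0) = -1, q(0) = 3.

Coefficient matrix A = [[-18, 6], [-39, 12]].
Characteristic polynomial det(A - λI) = λ^2 + 6λ + 18 = 0.
Eigenvalues λ = -3 ± 3i (complex conjugate pair).
For λ=-3+3i: an eigenvector is (-1,-2) - i(1,3) = (-1 - i, -2 - 3i).
A real fundamental pair from Re and Im of e^((-3+3i)t)v: X_1 = e^(-3t)(cos(3t)·(-1,-2) + sin(3t)·(1,3)), X_2 = e^(-3t)(sin(3t)·(-1,-2) - cos(3t)·(1,3)).
General solution: K_1X_1 + K_2X_2.
Applying p(0)=-1, q(0)=3 gives K_1=6, K_2=-5.

p(t) = 11e^(-3t)sin(3t) - e^(-3t)cos(3t), q(t) = 28e^(-3t)sin(3t) + 3e^(-3t)cos(3t)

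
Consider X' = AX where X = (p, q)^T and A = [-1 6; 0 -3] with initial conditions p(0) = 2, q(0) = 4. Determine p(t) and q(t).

Coefficient matrix A = [[-1, 6], [0, -3]].
Characteristic polynomial det(A - λI) = λ^2 + 4λ + 3 = 0.
Eigenvalues λ = -1, -3.
For λ=-1: (A-λI) row 1 is [0, 6], so an eigenvector is (1, 0).
For λ=-3: (A-λI) row 1 is [2, 6], so an eigenvector is (-3, 1).
General solution: c_1e^(-t)(1,0) + c_2e^(-3t)(-3,1).
Applying p(0)=2, q(0)=4 gives c_1=14, c_2=4.

p(t) = 14e^(-t) - 12e^(-3t), q(t) = 4e^(-3t)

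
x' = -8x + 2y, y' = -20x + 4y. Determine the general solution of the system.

x(t) = C_1e^(-2t)cos(2t) + C_2e^(-2t)sin(2t), y(t) = -C_1e^(-2t)sin(2t) + 3C_1e^(-2t)cos(2t) + 3C_2e^(-2t)sin(2t) + C_2e^(-2t)cos(2t)

Coefficient matrix A = [[-8, 2], [-20, 4]].
Characteristic polynomial det(A - λI) = λ^2 + 4λ + 8 = 0.
Eigenvalues λ = -2 ± 2i (complex conjugate pair).
For λ=-2+2i: an eigenvector is (1,3) - i(0,-1) = (1, 3 + i).
A real fundamental pair from Re and Im of e^((-2+2i)t)v: X_1 = e^(-2t)(cos(2t)·(1,3) + sin(2t)·(0,-1)), X_2 = e^(-2t)(sin(2t)·(1,3) - cos(2t)·(0,-1)).
General solution: C_1X_1 + C_2X_2.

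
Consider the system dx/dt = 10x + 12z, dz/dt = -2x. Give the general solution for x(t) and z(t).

x(t) = 2K_1e^(4t) + 3K_2e^(6t), z(t) = -K_1e^(4t) - K_2e^(6t)

Coefficient matrix A = [[10, 12], [-2, 0]].
Characteristic polynomial det(A - λI) = λ^2 - 10λ + 24 = 0.
Eigenvalues λ = 4, 6.
For λ=4: (A-λI) row 1 is [6, 12], so an eigenvector is (2, -1).
For λ=6: (A-λI) row 1 is [4, 12], so an eigenvector is (3, -1).
General solution: K_1e^(4t)(2,-1) + K_2e^(6t)(3,-1).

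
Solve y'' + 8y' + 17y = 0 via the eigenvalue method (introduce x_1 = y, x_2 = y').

Let x_1 = y, x_2 = y'. Then x_1' = x_2 and x_2' = -17x_1 - 8x_2.
A = [[0,1],[-17,-8]]; det(A-λI) = λ^2 + 8λ + 17.
Eigenvalues λ = -4 ± i.

y(t) = C_1e^(-4t)cos(t) + C_2e^(-4t)sin(t)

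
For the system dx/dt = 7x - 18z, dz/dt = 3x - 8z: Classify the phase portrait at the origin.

A = [[7,-18],[3,-8]]; det(A-λI) = λ^2 + λ - 2.
λ = 1, -2: opposite signs.

saddle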